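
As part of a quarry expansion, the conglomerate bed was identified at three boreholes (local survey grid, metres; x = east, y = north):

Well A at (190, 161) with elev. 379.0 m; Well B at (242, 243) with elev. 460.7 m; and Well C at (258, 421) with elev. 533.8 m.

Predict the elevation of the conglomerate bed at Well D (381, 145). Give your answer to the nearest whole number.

580 m

Let the plane be z = a·x + b·y + c.
Well B−Well A: 52a + 82b = 81.7;  Well C−Well A: 68a + 260b = 154.8.
Solving gives a = 1.07608, b = 0.31395.
Then c = 379 − a·190 − b·161 = 124.00.
At (381, 145): z = 410.0 + 45.5 + 124.00 = 579.5 m.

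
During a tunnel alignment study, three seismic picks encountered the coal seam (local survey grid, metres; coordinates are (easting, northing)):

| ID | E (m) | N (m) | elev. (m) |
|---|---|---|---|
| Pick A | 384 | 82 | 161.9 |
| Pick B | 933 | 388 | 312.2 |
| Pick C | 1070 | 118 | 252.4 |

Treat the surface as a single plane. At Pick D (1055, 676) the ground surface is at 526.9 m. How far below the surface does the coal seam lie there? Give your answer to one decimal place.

Two edge vectors: Pick A→Pick B = (549, 306, 150.3), Pick A→Pick C = (686, 36, 90.5).
Normal n = (Pick A→Pick B) × (Pick A→Pick C) = (22282.2, 53421.3, -190152).
So ∂z/∂E = −n_x/n_z = 0.117181 and ∂z/∂N = −n_y/n_z = 0.280940.
Intercept c from Pick A: 161.9 − 45.00 − 23.04 = 93.87.
At (1055, 676): z_contact = 123.63 + 189.92 + 93.87 = 407.41 m.
Depth below ground = 526.9 − 407.41 = 119.5 m.

119.5 m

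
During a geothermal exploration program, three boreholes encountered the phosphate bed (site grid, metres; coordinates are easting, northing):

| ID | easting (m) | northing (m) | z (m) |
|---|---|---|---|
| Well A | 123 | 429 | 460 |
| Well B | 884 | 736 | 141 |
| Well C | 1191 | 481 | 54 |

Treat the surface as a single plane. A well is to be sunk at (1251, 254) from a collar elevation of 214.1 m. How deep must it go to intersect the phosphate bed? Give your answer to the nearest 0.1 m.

157.6 m

Let the plane be z = a·easting + b·northing + c.
Well B−Well A: 761a + 307b = −319;  Well C−Well A: 1068a + 52b = −406.
Solving gives a = −0.374792, b = −0.110044.
Then c = 460 − a·123 − b·429 = 553.31.
At (1251, 254): z_contact = −468.86 − 27.95 + 553.31 = 56.49 m.
Depth below ground = 214.1 − 56.49 = 157.6 m.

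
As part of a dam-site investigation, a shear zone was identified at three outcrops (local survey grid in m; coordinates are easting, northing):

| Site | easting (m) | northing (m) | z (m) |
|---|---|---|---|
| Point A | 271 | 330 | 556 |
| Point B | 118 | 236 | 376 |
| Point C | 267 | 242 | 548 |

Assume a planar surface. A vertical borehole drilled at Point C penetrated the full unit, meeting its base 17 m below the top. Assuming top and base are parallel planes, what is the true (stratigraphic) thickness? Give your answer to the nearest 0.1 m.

11.1 m

Let the plane be z = a·easting + b·northing + c.
Point B−Point A: −153a − 94b = −180;  Point C−Point A: −4a − 88b = −8.
Solving gives a = 1.15281, b = 0.03851.
|∇z| = √(a²+b²) = 1.15345, so dip δ = arctan(1.15345) = 49.08°.
True thickness = vertical thickness × cos δ = 17 × cos 49.08° = 11.1 m.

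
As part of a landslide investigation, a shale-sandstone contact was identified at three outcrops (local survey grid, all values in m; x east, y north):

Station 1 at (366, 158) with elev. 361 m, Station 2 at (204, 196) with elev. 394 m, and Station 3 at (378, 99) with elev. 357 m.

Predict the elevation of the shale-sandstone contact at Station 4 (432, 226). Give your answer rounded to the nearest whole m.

350 m

Two edge vectors: Station 1→Station 2 = (-162, 38, 33), Station 1→Station 3 = (12, -59, -4).
Normal n = (Station 1→Station 2) × (Station 1→Station 3) = (1795, -252, 9102).
So ∂z/∂x = −n_x/n_z = −0.19721 and ∂z/∂y = −n_y/n_z = 0.02769.
Intercept c from Station 1: 361 + 72.18 − 4.37 = 428.80.
At (432, 226): z = −85.2 + 6.3 + 428.80 = 349.9 m.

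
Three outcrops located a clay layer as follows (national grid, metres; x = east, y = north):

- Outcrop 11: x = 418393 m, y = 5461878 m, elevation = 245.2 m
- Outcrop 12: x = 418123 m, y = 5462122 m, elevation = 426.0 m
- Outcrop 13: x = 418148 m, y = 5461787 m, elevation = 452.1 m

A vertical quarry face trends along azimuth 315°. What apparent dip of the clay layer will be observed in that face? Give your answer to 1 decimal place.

Two edge vectors: Outcrop 11→Outcrop 12 = (-270, 244, 180.8), Outcrop 11→Outcrop 13 = (-245, -91, 206.9).
Normal n = (Outcrop 11→Outcrop 12) × (Outcrop 11→Outcrop 13) = (66936.4, 11567, 84350).
So ∂z/∂x = −n_x/n_z = −0.79356 and ∂z/∂y = −n_y/n_z = −0.13713.
Unit vector along 315° is (sin 315°, cos 315°) = (-0.7071, 0.7071).
Slope in that direction = a·(-0.7071) + b·(0.7071) = 0.46416.
Apparent dip = arctan|0.46416| = 24.9° (true dip is 38.8°, so apparent ≤ true as expected).

24.9°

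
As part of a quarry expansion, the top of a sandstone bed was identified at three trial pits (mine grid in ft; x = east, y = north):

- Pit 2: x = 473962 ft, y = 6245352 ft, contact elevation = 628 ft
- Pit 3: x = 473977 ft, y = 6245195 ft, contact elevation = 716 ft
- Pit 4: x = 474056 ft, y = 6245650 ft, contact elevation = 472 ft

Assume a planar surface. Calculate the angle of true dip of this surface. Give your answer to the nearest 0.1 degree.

Two edge vectors: Pit 2→Pit 3 = (15, -157, 88), Pit 2→Pit 4 = (94, 298, -156).
Normal n = (Pit 2→Pit 3) × (Pit 2→Pit 4) = (-1732, 10612, 19228).
So ∂z/∂x = −n_x/n_z = 0.09008 and ∂z/∂y = −n_y/n_z = −0.55190.
Gradient magnitude |∇z| = √(a² + b²) = √(0.00811 + 0.30460) = 0.55921.
True dip = arctan(0.55921) = 29.2°, dipping toward N (azimuth ≈ 351°).

29.2°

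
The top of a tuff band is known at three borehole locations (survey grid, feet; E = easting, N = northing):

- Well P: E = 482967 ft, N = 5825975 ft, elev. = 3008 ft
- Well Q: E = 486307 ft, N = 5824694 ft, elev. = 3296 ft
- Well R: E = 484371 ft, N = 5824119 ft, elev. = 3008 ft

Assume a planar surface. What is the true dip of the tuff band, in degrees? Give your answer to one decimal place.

8.7°

Two edge vectors: Well P→Well Q = (3340, -1281, 288), Well P→Well R = (1404, -1856, 0).
Normal n = (Well P→Well Q) × (Well P→Well R) = (534528, 404352, -4400516).
So ∂z/∂E = −n_x/n_z = 0.12147 and ∂z/∂N = −n_y/n_z = 0.09189.
Gradient magnitude |∇z| = √(a² + b²) = √(0.01475 + 0.00844) = 0.15231.
True dip = arctan(0.15231) = 8.7°, dipping toward SW (azimuth ≈ 233°).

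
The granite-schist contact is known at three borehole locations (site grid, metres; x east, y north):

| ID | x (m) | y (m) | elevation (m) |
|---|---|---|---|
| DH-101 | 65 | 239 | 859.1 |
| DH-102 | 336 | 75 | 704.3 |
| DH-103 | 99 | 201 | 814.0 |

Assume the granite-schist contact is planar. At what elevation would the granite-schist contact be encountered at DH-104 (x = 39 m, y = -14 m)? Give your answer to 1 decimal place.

477.9 m

Let the plane be z = a·x + b·y + c.
DH-102−DH-101: 271a − 164b = −154.8;  DH-103−DH-101: 34a − 38b = −45.1.
Solving gives a = 0.32063, b = 1.47372.
Then c = 859.1 − a·65 − b·239 = 486.04.
At (39, -14): z = 12.5 − 20.6 + 486.04 = 477.9 m.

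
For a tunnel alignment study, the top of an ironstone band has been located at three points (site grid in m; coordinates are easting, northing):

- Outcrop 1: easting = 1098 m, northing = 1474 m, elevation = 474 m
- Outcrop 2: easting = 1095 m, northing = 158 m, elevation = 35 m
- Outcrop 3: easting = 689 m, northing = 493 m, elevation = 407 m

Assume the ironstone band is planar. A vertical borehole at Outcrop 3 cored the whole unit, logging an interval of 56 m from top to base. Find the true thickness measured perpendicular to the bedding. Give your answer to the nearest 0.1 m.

45.4 m

Two edge vectors: Outcrop 1→Outcrop 2 = (-3, -1316, -439), Outcrop 1→Outcrop 3 = (-409, -981, -67).
Normal n = (Outcrop 1→Outcrop 2) × (Outcrop 1→Outcrop 3) = (-342487, 179350, -535301).
So ∂z/∂easting = −n_x/n_z = −0.63980 and ∂z/∂northing = −n_y/n_z = 0.33505.
|∇z| = √(a²+b²) = 0.72222, so dip δ = arctan(0.72222) = 35.84°.
True thickness = vertical thickness × cos δ = 56 × cos 35.84° = 45.4 m.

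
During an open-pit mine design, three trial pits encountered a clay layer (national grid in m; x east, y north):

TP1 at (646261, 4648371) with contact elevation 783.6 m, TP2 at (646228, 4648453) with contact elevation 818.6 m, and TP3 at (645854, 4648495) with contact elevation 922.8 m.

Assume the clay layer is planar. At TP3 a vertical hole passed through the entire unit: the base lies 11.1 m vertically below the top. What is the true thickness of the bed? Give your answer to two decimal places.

Two edge vectors: TP1→TP2 = (-33, 82, 35), TP1→TP3 = (-407, 124, 139.2).
Normal n = (TP1→TP2) × (TP1→TP3) = (7074.4, -9651.4, 29282).
So ∂z/∂x = −n_x/n_z = −0.24160 and ∂z/∂y = −n_y/n_z = 0.32960.
|∇z| = √(a²+b²) = 0.40866, so dip δ = arctan(0.40866) = 22.23°.
True thickness = vertical thickness × cos δ = 11.1 × cos 22.23° = 10.28 m.

10.28 m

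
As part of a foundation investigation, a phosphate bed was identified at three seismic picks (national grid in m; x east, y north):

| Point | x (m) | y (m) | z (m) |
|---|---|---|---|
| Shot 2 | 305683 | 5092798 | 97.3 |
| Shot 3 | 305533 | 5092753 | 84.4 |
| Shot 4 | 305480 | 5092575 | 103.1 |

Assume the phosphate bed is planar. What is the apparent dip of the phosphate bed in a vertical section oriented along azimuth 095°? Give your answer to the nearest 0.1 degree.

8.0°

Two edge vectors: Shot 2→Shot 3 = (-150, -45, -12.9), Shot 2→Shot 4 = (-203, -223, 5.8).
Normal n = (Shot 2→Shot 3) × (Shot 2→Shot 4) = (-3137.7, 3488.7, 24315).
So ∂z/∂x = −n_x/n_z = 0.12904 and ∂z/∂y = −n_y/n_z = −0.14348.
Unit vector along 095° is (sin 95°, cos 95°) = (0.9962, -0.0872).
Slope in that direction = a·(0.9962) + b·(-0.0872) = 0.14106.
Apparent dip = arctan|0.14106| = 8.0° (true dip is 10.9°, so apparent ≤ true as expected).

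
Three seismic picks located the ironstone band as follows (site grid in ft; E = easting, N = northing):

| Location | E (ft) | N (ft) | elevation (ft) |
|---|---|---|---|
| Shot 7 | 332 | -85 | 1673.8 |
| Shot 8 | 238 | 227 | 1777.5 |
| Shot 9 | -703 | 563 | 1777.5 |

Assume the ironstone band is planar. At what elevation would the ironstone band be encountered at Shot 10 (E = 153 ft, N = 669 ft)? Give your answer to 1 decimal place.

Let the plane be z = a·E + b·N + c.
Shot 8−Shot 7: −94a + 312b = 103.7;  Shot 9−Shot 7: −1035a + 648b = 103.7.
Solving gives a = 0.13299, b = 0.37244.
Then c = 1673.8 − a·332 − b·-85 = 1661.31.
At (153, 669): z = 20.3 + 249.2 + 1661.31 = 1930.8 ft.

1930.8 ft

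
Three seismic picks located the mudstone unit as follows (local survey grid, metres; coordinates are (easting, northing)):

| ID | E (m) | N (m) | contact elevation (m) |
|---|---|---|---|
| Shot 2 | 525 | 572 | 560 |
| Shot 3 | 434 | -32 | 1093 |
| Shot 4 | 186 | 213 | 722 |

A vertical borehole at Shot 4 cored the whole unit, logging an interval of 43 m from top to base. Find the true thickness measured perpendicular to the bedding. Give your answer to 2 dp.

Two edge vectors: Shot 2→Shot 3 = (-91, -604, 533), Shot 2→Shot 4 = (-339, -359, 162).
Normal n = (Shot 2→Shot 3) × (Shot 2→Shot 4) = (93499, -165945, -172087).
So ∂z/∂E = −n_x/n_z = 0.54332 and ∂z/∂N = −n_y/n_z = −0.96431.
|∇z| = √(a²+b²) = 1.10684, so dip δ = arctan(1.10684) = 47.90°.
True thickness = vertical thickness × cos δ = 43 × cos 47.90° = 28.83 m.

28.83 m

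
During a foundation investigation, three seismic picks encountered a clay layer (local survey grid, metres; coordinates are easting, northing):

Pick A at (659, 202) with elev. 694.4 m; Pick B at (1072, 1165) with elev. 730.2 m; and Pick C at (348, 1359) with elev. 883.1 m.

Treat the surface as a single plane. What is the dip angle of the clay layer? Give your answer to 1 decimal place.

Let the plane be z = a·easting + b·northing + c.
Pick B−Pick A: 413a + 963b = 35.8;  Pick C−Pick A: −311a + 1157b = 188.7.
Solving gives a = −0.18049, b = 0.11458.
Gradient magnitude |∇z| = √(a² + b²) = √(0.03258 + 0.01313) = 0.21378.
True dip = arctan(0.21378) = 12.1°, dipping toward ESE (azimuth ≈ 122°).

12.1°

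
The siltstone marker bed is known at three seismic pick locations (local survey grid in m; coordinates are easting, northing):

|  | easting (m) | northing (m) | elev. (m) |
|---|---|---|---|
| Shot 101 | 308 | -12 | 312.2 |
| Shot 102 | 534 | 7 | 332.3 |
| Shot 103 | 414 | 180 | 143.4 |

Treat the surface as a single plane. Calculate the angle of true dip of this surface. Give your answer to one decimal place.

Let the plane be z = a·easting + b·northing + c.
Shot 102−Shot 101: 226a + 19b = 20.1;  Shot 103−Shot 101: 106a + 192b = −168.8.
Solving gives a = 0.17078, b = −0.97345.
Gradient magnitude |∇z| = √(a² + b²) = √(0.02916 + 0.94760) = 0.98832.
True dip = arctan(0.98832) = 44.7°, dipping toward N (azimuth ≈ 350°).

44.7°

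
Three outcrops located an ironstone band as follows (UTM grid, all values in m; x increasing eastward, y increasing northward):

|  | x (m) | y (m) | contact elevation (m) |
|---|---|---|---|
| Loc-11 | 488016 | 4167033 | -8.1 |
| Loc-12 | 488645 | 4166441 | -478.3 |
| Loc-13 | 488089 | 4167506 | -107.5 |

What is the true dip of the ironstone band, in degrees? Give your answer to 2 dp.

Let the plane be z = a·x + b·y + c.
Loc-12−Loc-11: 629a − 592b = −470.2;  Loc-13−Loc-11: 73a + 473b = −99.4.
Solving gives a = −0.82542, b = −0.08276.
Gradient magnitude |∇z| = √(a² + b²) = √(0.68133 + 0.00685) = 0.82956.
True dip = arctan(0.82956) = 39.68°, dipping toward E (azimuth ≈ 084°).

39.68°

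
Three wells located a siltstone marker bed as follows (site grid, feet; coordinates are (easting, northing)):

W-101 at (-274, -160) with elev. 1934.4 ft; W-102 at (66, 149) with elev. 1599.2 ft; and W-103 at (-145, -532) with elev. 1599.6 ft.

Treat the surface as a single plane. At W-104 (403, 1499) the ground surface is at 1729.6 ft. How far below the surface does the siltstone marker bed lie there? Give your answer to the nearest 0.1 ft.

19.7 ft

Two edge vectors: W-101→W-102 = (340, 309, -335.2), W-101→W-103 = (129, -372, -334.8).
Normal n = (W-101→W-102) × (W-101→W-103) = (-228147.6, 70591.2, -166341).
So ∂z/∂E = −n_x/n_z = −1.371566 and ∂z/∂N = −n_y/n_z = 0.424376.
Intercept c from W-101: 1934.4 − 375.81 + 67.90 = 1626.49.
At (403, 1499): z_contact = −552.74 + 636.14 + 1626.49 = 1709.89 ft.
Depth below ground = 1729.6 − 1709.89 = 19.7 ft.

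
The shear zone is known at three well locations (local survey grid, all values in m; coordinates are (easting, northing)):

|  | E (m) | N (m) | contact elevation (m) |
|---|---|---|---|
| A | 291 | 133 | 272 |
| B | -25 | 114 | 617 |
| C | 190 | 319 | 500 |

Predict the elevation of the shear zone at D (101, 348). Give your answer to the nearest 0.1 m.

618.2 m

Let the plane be z = a·E + b·N + c.
B−A: −316a − 19b = 345;  C−A: −101a + 186b = 228.
Solving gives a = −1.12863, b = 0.61295.
Then c = 272 − a·291 − b·133 = 518.91.
At (101, 348): z = −114.0 + 213.3 + 518.91 = 618.2 m.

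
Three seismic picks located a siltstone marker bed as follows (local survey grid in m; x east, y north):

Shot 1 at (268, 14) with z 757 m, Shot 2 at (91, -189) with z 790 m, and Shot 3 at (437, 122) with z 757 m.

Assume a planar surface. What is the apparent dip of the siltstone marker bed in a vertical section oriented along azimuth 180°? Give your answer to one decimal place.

Two edge vectors: Shot 1→Shot 2 = (-177, -203, 33), Shot 1→Shot 3 = (169, 108, 0).
Normal n = (Shot 1→Shot 2) × (Shot 1→Shot 3) = (-3564, 5577, 15191).
So ∂z/∂x = −n_x/n_z = 0.23461 and ∂z/∂y = −n_y/n_z = −0.36713.
Unit vector along 180° is (sin 180°, cos 180°) = (0.0000, -1.0000).
Slope in that direction = a·(0.0000) + b·(-1.0000) = 0.36713.
Apparent dip = arctan|0.36713| = 20.2° (true dip is 23.5°, so apparent ≤ true as expected).

20.2°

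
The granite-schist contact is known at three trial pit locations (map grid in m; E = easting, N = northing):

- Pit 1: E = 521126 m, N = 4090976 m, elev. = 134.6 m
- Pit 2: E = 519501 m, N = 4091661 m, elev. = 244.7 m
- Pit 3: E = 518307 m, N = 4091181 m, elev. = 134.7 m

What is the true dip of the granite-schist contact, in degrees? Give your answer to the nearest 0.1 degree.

11.0°

Two edge vectors: Pit 1→Pit 2 = (-1625, 685, 110.1), Pit 1→Pit 3 = (-2819, 205, 0.1).
Normal n = (Pit 1→Pit 2) × (Pit 1→Pit 3) = (-22502, -310209.4, 1597890).
So ∂z/∂E = −n_x/n_z = 0.01408 and ∂z/∂N = −n_y/n_z = 0.19414.
Gradient magnitude |∇z| = √(a² + b²) = √(0.00020 + 0.03769) = 0.19465.
True dip = arctan(0.19465) = 11.0°, dipping toward S (azimuth ≈ 184°).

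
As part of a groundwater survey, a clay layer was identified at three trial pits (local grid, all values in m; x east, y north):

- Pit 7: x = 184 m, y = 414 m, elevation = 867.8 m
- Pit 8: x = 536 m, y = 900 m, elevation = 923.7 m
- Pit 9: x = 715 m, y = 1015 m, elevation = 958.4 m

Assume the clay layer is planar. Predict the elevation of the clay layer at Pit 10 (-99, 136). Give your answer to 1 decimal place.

Two edge vectors: Pit 7→Pit 8 = (352, 486, 55.9), Pit 7→Pit 9 = (531, 601, 90.6).
Normal n = (Pit 7→Pit 8) × (Pit 7→Pit 9) = (10435.7, -2208.3, -46514).
So ∂z/∂x = −n_x/n_z = 0.224356 and ∂z/∂y = −n_y/n_z = −0.047476.
Intercept c from Pit 7: 867.8 − 41.28 + 19.66 = 846.17.
At (-99, 136): z = −22.2 − 6.5 + 846.17 = 817.5 m.

817.5 m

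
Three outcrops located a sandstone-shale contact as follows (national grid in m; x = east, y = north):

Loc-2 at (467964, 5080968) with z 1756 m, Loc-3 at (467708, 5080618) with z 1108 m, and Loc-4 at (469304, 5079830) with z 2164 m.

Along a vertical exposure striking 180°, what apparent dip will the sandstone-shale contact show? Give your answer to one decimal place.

45.1°

Two edge vectors: Loc-2→Loc-3 = (-256, -350, -648), Loc-2→Loc-4 = (1340, -1138, 408).
Normal n = (Loc-2→Loc-3) × (Loc-2→Loc-4) = (-880224, -763872, 760328).
So ∂z/∂x = −n_x/n_z = 1.15769 and ∂z/∂y = −n_y/n_z = 1.00466.
Unit vector along 180° is (sin 180°, cos 180°) = (0.0000, -1.0000).
Slope in that direction = a·(0.0000) + b·(-1.0000) = −1.00466.
Apparent dip = arctan|1.00466| = 45.1° (true dip is 56.9°, so apparent ≤ true as expected).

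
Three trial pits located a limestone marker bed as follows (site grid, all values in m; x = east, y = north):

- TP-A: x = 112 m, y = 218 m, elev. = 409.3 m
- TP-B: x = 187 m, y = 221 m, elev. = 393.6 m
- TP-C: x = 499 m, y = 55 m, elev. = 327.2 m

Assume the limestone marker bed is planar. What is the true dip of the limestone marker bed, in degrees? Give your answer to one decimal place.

11.8°

Two edge vectors: TP-A→TP-B = (75, 3, -15.7), TP-A→TP-C = (387, -163, -82.1).
Normal n = (TP-A→TP-B) × (TP-A→TP-C) = (-2805.4, 81.6, -13386).
So ∂z/∂x = −n_x/n_z = −0.20958 and ∂z/∂y = −n_y/n_z = 0.00610.
Gradient magnitude |∇z| = √(a² + b²) = √(0.04392 + 0.00004) = 0.20967.
True dip = arctan(0.20967) = 11.8°, dipping toward E (azimuth ≈ 092°).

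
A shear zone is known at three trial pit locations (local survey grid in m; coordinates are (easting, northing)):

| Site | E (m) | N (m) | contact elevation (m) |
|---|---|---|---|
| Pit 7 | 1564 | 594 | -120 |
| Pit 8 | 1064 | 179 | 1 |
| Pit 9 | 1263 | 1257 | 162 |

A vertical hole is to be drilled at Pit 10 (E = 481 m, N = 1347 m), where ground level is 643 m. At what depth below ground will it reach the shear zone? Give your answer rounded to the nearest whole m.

122 m

Let the plane be z = a·E + b·N + c.
Pit 8−Pit 7: −500a − 415b = 121;  Pit 9−Pit 7: −301a + 663b = 282.
Solving gives a = −0.43218, b = 0.22913.
Then c = -120 − a·1564 − b·594 = 419.82.
At (481, 1347): z_contact = −207.9 + 308.6 + 419.82 = 520.6 m.
Depth below ground = 643 − 520.6 = 122 m.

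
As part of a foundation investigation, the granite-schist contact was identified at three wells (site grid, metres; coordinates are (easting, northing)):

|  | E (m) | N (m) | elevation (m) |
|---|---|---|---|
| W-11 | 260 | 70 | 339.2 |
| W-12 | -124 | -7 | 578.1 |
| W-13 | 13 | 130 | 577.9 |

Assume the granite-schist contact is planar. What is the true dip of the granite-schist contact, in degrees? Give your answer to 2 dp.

Two edge vectors: W-11→W-12 = (-384, -77, 238.9), W-11→W-13 = (-247, 60, 238.7).
Normal n = (W-11→W-12) × (W-11→W-13) = (-32713.9, 32652.5, -42059).
So ∂z/∂E = −n_x/n_z = −0.77781 and ∂z/∂N = −n_y/n_z = 0.77635.
Gradient magnitude |∇z| = √(a² + b²) = √(0.60499 + 0.60272) = 1.09896.
True dip = arctan(1.09896) = 47.70°, dipping toward SE (azimuth ≈ 135°).

47.70°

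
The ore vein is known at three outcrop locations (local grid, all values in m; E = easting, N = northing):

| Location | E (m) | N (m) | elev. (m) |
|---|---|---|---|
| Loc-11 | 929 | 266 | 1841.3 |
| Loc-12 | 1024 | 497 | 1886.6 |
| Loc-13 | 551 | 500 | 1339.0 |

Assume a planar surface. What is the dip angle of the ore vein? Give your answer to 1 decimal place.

49.9°

Two edge vectors: Loc-11→Loc-12 = (95, 231, 45.3), Loc-11→Loc-13 = (-378, 234, -502.3).
Normal n = (Loc-11→Loc-12) × (Loc-11→Loc-13) = (-126631.5, 30595.1, 109548).
So ∂z/∂E = −n_x/n_z = 1.15595 and ∂z/∂N = −n_y/n_z = −0.27928.
Gradient magnitude |∇z| = √(a² + b²) = √(1.33621 + 0.07800) = 1.18921.
True dip = arctan(1.18921) = 49.9°, dipping toward WNW (azimuth ≈ 284°).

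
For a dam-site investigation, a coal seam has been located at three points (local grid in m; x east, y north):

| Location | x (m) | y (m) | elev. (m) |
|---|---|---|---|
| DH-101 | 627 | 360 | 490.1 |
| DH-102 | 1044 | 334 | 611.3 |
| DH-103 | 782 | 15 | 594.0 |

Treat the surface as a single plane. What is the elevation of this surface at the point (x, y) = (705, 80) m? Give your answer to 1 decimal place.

561.1 m

Two edge vectors: DH-101→DH-102 = (417, -26, 121.2), DH-101→DH-103 = (155, -345, 103.9).
Normal n = (DH-101→DH-102) × (DH-101→DH-103) = (39112.6, -24540.3, -139835).
So ∂z/∂x = −n_x/n_z = 0.279705 and ∂z/∂y = −n_y/n_z = −0.175495.
Intercept c from DH-101: 490.1 − 175.38 + 63.18 = 377.90.
At (705, 80): z = 197.2 − 14.0 + 377.90 = 561.1 m.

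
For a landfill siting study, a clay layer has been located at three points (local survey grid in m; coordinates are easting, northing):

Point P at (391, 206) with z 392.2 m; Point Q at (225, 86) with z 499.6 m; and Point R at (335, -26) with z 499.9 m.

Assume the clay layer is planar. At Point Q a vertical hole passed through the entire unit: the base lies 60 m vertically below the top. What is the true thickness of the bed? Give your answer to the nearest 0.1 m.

53.0 m

Two edge vectors: Point P→Point Q = (-166, -120, 107.4), Point P→Point R = (-56, -232, 107.7).
Normal n = (Point P→Point Q) × (Point P→Point R) = (11992.8, 11863.8, 31792).
So ∂z/∂easting = −n_x/n_z = −0.37723 and ∂z/∂northing = −n_y/n_z = −0.37317.
|∇z| = √(a²+b²) = 0.53062, so dip δ = arctan(0.53062) = 27.95°.
True thickness = vertical thickness × cos δ = 60 × cos 27.95° = 53.0 m.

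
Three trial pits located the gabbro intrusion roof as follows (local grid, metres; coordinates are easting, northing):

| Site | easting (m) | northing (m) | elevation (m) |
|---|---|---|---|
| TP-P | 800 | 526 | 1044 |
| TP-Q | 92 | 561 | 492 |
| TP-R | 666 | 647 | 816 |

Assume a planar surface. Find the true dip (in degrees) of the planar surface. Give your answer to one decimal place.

52.5°

Let the plane be z = a·easting + b·northing + c.
TP-Q−TP-P: −708a + 35b = −552;  TP-R−TP-P: −134a + 121b = −228.
Solving gives a = 0.72627, b = −1.08000.
Gradient magnitude |∇z| = √(a² + b²) = √(0.52747 + 1.16639) = 1.30149.
True dip = arctan(1.30149) = 52.5°, dipping toward NW (azimuth ≈ 326°).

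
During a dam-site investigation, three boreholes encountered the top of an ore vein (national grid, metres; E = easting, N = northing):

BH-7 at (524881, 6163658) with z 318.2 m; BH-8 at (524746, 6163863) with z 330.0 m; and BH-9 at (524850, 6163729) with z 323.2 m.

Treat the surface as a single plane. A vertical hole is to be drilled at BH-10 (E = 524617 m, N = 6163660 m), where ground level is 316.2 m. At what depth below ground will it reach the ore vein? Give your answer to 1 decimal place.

Let the plane be z = a·E + b·N + c.
BH-8−BH-7: −135a + 205b = 11.8;  BH-9−BH-7: −31a + 71b = 5.
Solving gives a = 0.057956656, b = 0.095727554.
Then c = 318.2 − a·524881 − b·6163658 = −620134.05.
At (524617, 6163660): z_contact = 30405.05 + 590032.10 − 620134.05 = 303.09 m.
Depth below ground = 316.2 − 303.09 = 13.1 m.

13.1 m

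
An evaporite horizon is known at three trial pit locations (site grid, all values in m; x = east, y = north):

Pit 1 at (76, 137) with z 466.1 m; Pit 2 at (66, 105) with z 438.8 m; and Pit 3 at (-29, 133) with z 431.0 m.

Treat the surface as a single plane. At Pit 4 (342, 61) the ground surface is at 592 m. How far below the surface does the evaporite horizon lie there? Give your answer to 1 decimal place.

102.2 m

Two edge vectors: Pit 1→Pit 2 = (-10, -32, -27.3), Pit 1→Pit 3 = (-105, -4, -35.1).
Normal n = (Pit 1→Pit 2) × (Pit 1→Pit 3) = (1014, 2515.5, -3320).
So ∂z/∂x = −n_x/n_z = 0.30542 and ∂z/∂y = −n_y/n_z = 0.75768.
Intercept c from Pit 1: 466.1 − 23.21 − 103.80 = 339.09.
At (342, 61): z_contact = 104.45 + 46.22 + 339.09 = 489.76 m.
Depth below ground = 592 − 489.76 = 102.2 m.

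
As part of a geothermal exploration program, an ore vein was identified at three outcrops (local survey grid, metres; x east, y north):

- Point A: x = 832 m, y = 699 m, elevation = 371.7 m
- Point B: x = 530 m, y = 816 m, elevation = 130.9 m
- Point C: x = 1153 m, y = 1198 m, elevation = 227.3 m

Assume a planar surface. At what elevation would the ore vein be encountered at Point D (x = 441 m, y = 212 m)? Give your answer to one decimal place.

Let the plane be z = a·x + b·y + c.
Point B−Point A: −302a + 117b = −240.8;  Point C−Point A: 321a + 499b = −144.4.
Solving gives a = 0.548535, b = −0.642244.
Then c = 371.7 − a·832 − b·699 = 364.25.
At (441, 212): z = 241.9 − 136.2 + 364.25 = 470.0 m.

470.0 m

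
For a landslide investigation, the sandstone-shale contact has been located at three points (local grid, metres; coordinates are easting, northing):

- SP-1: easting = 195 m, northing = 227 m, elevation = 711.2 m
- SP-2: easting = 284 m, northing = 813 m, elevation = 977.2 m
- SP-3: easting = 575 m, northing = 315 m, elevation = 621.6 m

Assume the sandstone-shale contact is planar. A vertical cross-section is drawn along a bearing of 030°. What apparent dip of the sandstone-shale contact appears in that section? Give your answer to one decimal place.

14.7°

Let the plane be z = a·easting + b·northing + c.
SP-2−SP-1: 89a + 586b = 266;  SP-3−SP-1: 380a + 88b = −89.6.
Solving gives a = −0.35334, b = 0.50759.
Unit vector along 030° is (sin 30°, cos 30°) = (0.5000, 0.8660).
Slope in that direction = a·(0.5000) + b·(0.8660) = 0.26292.
Apparent dip = arctan|0.26292| = 14.7° (true dip is 31.7°, so apparent ≤ true as expected).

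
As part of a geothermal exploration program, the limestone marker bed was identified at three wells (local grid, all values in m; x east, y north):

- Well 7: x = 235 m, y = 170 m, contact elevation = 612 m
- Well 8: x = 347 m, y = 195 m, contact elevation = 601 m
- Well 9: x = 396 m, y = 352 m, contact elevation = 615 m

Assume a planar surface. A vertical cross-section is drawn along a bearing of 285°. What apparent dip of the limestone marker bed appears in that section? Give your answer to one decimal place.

8.9°

Let the plane be z = a·x + b·y + c.
Well 8−Well 7: 112a + 25b = −11;  Well 9−Well 7: 161a + 182b = 3.
Solving gives a = −0.12696, b = 0.12880.
Unit vector along 285° is (sin 285°, cos 285°) = (-0.9659, 0.2588).
Slope in that direction = a·(-0.9659) + b·(0.2588) = 0.15597.
Apparent dip = arctan|0.15597| = 8.9° (true dip is 10.3°, so apparent ≤ true as expected).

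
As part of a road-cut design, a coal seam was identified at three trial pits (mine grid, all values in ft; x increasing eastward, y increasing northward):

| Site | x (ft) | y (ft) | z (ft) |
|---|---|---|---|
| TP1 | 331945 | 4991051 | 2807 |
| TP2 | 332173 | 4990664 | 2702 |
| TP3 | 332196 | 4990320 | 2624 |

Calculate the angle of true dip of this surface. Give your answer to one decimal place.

13.3°

Let the plane be z = a·x + b·y + c.
TP2−TP1: 228a − 387b = −105;  TP3−TP1: 251a − 731b = −183.
Solving gives a = −0.08534, b = 0.22104.
Gradient magnitude |∇z| = √(a² + b²) = √(0.00728 + 0.04886) = 0.23694.
True dip = arctan(0.23694) = 13.3°, dipping toward SSE (azimuth ≈ 159°).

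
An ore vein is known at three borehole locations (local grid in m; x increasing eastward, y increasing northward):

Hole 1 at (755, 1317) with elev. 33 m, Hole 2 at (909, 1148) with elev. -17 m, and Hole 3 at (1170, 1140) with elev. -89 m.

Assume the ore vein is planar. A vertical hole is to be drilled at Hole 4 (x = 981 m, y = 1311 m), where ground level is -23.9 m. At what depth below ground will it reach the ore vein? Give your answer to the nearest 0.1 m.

5.4 m

Two edge vectors: Hole 1→Hole 2 = (154, -169, -50), Hole 1→Hole 3 = (415, -177, -122).
Normal n = (Hole 1→Hole 2) × (Hole 1→Hole 3) = (11768, -1962, 42877).
So ∂z/∂x = −n_x/n_z = −0.274460 and ∂z/∂y = −n_y/n_z = 0.045759.
Intercept c from Hole 1: 33 + 207.22 − 60.26 = 179.95.
At (981, 1311): z_contact = −269.24 + 59.99 + 179.95 = -29.30 m.
Depth below ground = -23.9 − (-29.30) = 5.4 m.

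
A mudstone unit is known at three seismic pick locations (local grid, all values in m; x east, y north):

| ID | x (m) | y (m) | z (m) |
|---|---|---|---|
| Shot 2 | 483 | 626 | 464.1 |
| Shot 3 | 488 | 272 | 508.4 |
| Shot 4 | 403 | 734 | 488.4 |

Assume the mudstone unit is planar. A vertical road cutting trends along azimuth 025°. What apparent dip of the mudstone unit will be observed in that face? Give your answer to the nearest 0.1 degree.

17.9°

Two edge vectors: Shot 2→Shot 3 = (5, -354, 44.3), Shot 2→Shot 4 = (-80, 108, 24.3).
Normal n = (Shot 2→Shot 3) × (Shot 2→Shot 4) = (-13386.6, -3665.5, -27780).
So ∂z/∂x = −n_x/n_z = −0.48188 and ∂z/∂y = −n_y/n_z = −0.13195.
Unit vector along 025° is (sin 25°, cos 25°) = (0.4226, 0.9063).
Slope in that direction = a·(0.4226) + b·(0.9063) = −0.32324.
Apparent dip = arctan|0.32324| = 17.9° (true dip is 26.5°, so apparent ≤ true as expected).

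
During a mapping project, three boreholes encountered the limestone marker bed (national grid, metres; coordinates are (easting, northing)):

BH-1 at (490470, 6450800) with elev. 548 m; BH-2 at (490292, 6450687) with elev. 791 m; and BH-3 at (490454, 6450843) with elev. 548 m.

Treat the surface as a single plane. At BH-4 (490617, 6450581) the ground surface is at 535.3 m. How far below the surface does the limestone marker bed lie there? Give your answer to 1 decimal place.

59.6 m

Let the plane be z = a·E + b·N + c.
BH-2−BH-1: −178a − 113b = 243;  BH-3−BH-1: −16a + 43b = 0.
Solving gives a = −1.104311985, b = −0.410906785.
Then c = 548 − a·490470 − b·6450800 = 3192857.39.
At (490617, 6450581): z_contact = −541794.23 − 2650587.50 + 3192857.39 = 475.65 m.
Depth below ground = 535.3 − 475.65 = 59.6 m.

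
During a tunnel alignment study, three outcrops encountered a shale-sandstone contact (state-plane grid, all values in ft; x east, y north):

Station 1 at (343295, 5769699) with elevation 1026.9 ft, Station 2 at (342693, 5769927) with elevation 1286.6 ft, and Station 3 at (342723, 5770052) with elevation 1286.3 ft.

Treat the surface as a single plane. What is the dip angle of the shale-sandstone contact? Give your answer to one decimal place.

Let the plane be z = a·x + b·y + c.
Station 2−Station 1: −602a + 228b = 259.7;  Station 3−Station 1: −572a + 353b = 259.4.
Solving gives a = −0.39628, b = 0.09271.
Gradient magnitude |∇z| = √(a² + b²) = √(0.15704 + 0.00859) = 0.40698.
True dip = arctan(0.40698) = 22.1°, dipping toward ESE (azimuth ≈ 103°).

22.1°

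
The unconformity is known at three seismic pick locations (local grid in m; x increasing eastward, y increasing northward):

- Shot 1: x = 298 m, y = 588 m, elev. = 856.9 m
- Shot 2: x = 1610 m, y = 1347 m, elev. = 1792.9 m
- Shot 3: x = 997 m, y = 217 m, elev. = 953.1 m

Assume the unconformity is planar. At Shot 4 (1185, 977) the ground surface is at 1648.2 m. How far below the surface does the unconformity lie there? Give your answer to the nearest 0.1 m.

222.9 m

Two edge vectors: Shot 1→Shot 2 = (1312, 759, 936), Shot 1→Shot 3 = (699, -371, 96.2).
Normal n = (Shot 1→Shot 2) × (Shot 1→Shot 3) = (420271.8, 528049.6, -1017293).
So ∂z/∂x = −n_x/n_z = 0.413128 and ∂z/∂y = −n_y/n_z = 0.519073.
Intercept c from Shot 1: 856.9 − 123.11 − 305.22 = 428.57.
At (1185, 977): z_contact = 489.56 + 507.13 + 428.57 = 1425.26 m.
Depth below ground = 1648.2 − 1425.26 = 222.9 m.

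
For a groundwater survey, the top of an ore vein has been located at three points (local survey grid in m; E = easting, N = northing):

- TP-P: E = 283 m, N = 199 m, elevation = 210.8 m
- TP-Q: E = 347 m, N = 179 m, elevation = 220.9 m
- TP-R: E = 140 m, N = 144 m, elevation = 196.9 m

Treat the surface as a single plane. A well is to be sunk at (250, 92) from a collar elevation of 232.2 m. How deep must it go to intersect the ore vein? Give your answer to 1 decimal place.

16.4 m

Let the plane be z = a·E + b·N + c.
TP-Q−TP-P: 64a − 20b = 10.1;  TP-R−TP-P: −143a − 55b = −13.9.
Solving gives a = 0.13064, b = −0.08694.
Then c = 210.8 − a·283 − b·199 = 191.13.
At (250, 92): z_contact = 32.66 − 8.00 + 191.13 = 215.79 m.
Depth below ground = 232.2 − 215.79 = 16.4 m.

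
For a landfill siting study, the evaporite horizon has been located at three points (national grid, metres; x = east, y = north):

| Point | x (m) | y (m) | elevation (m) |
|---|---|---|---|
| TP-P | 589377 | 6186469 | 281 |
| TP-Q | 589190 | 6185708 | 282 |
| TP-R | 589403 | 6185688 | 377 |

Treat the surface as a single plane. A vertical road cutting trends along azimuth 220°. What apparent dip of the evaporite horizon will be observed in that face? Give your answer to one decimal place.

Two edge vectors: TP-P→TP-Q = (-187, -761, 1), TP-P→TP-R = (26, -781, 96).
Normal n = (TP-P→TP-Q) × (TP-P→TP-R) = (-72275, 17978, 165833).
So ∂z/∂x = −n_x/n_z = 0.43583 and ∂z/∂y = −n_y/n_z = −0.10841.
Unit vector along 220° is (sin 220°, cos 220°) = (-0.6428, -0.7660).
Slope in that direction = a·(-0.6428) + b·(-0.7660) = −0.19710.
Apparent dip = arctan|0.19710| = 11.2° (true dip is 24.2°, so apparent ≤ true as expected).

11.2°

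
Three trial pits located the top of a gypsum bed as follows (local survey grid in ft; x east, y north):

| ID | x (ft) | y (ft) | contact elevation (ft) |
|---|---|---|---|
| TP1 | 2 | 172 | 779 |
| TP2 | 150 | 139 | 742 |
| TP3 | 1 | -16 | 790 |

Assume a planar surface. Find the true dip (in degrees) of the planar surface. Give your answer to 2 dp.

15.05°

Let the plane be z = a·x + b·y + c.
TP2−TP1: 148a − 33b = −37;  TP3−TP1: −1a − 188b = 11.
Solving gives a = −0.26273, b = −0.05711.
Gradient magnitude |∇z| = √(a² + b²) = √(0.06903 + 0.00326) = 0.26887.
True dip = arctan(0.26887) = 15.05°, dipping toward ENE (azimuth ≈ 078°).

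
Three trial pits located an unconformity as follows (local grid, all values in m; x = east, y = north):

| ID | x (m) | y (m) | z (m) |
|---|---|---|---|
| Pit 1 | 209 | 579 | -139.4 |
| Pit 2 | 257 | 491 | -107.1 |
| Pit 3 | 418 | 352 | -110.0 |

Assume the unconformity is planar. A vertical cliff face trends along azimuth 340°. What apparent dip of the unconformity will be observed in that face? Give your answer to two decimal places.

24.36°

Two edge vectors: Pit 1→Pit 2 = (48, -88, 32.3), Pit 1→Pit 3 = (209, -227, 29.4).
Normal n = (Pit 1→Pit 2) × (Pit 1→Pit 3) = (4744.9, 5339.5, 7496).
So ∂z/∂x = −n_x/n_z = −0.63299 and ∂z/∂y = −n_y/n_z = −0.71231.
Unit vector along 340° is (sin 340°, cos 340°) = (-0.3420, 0.9397).
Slope in that direction = a·(-0.3420) + b·(0.9397) = −0.45286.
Apparent dip = arctan|0.45286| = 24.36° (true dip is 43.6°, so apparent ≤ true as expected).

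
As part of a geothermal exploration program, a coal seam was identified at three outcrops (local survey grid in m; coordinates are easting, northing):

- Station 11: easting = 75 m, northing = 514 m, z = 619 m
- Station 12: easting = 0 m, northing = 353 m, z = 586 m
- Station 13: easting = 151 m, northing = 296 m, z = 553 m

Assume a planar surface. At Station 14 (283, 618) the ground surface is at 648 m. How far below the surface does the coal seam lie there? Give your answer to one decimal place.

Let the plane be z = a·easting + b·northing + c.
Station 12−Station 11: −75a − 161b = −33;  Station 13−Station 11: 76a − 218b = −66.
Solving gives a = −0.12006, b = 0.26090.
Then c = 619 − a·75 − b·514 = 493.90.
At (283, 618): z_contact = −33.98 + 161.23 + 493.90 = 621.16 m.
Depth below ground = 648 − 621.16 = 26.8 m.

26.8 m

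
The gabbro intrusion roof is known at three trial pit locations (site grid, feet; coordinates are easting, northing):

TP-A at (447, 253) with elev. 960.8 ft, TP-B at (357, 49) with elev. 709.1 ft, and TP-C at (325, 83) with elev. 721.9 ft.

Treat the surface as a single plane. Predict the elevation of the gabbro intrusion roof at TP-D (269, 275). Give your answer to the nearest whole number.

872 ft

Let the plane be z = a·easting + b·northing + c.
TP-B−TP-A: −90a − 204b = −251.7;  TP-C−TP-A: −122a − 170b = −238.9.
Solving gives a = 0.62021, b = 0.96020.
Then c = 960.8 − a·447 − b·253 = 440.63.
At (269, 275): z = 166.8 + 264.1 + 440.63 = 871.5 ft.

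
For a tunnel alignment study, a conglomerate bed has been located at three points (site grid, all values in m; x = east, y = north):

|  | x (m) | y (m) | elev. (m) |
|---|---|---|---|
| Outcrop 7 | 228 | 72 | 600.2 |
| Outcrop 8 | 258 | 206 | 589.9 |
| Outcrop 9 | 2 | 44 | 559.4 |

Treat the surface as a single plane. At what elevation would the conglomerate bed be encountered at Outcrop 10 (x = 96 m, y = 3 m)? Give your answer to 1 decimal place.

Two edge vectors: Outcrop 7→Outcrop 8 = (30, 134, -10.3), Outcrop 7→Outcrop 9 = (-226, -28, -40.8).
Normal n = (Outcrop 7→Outcrop 8) × (Outcrop 7→Outcrop 9) = (-5755.6, 3551.8, 29444).
So ∂z/∂x = −n_x/n_z = 0.19548 and ∂z/∂y = −n_y/n_z = −0.12063.
Intercept c from Outcrop 7: 600.2 − 44.57 + 8.69 = 564.32.
At (96, 3): z = 18.8 − 0.4 + 564.32 = 582.7 m.

582.7 m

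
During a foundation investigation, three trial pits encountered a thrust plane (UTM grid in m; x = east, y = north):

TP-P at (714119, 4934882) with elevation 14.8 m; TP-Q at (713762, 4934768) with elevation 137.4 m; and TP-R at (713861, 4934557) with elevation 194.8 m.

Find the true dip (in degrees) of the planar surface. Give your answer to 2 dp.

Let the plane be z = a·x + b·y + c.
TP-Q−TP-P: −357a − 114b = 122.6;  TP-R−TP-P: −258a − 325b = 180.
Solving gives a = −0.22312, b = −0.37672.
Gradient magnitude |∇z| = √(a² + b²) = √(0.04978 + 0.14192) = 0.43784.
True dip = arctan(0.43784) = 23.65°, dipping toward NNE (azimuth ≈ 031°).

23.65°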